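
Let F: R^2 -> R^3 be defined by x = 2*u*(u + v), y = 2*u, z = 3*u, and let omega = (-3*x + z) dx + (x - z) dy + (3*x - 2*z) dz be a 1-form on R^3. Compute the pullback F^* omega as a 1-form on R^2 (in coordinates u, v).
F^* omega = (2*u*(-12*u^2 - 18*u*v + 17*u - 6*v^2 + 14*v - 12)) du + (u^2*(-12*u - 12*v + 6)) dv

Using F^*(f dg) = (f ∘ F) d(g ∘ F), substitute each coordinate x_i by F_i(u, v) in f_i, and replace dx_i by d F_i = (∂F_i/∂u) du + (∂F_i/∂v) dv.
  For the x component: f_1(F) = 3*u*(-2*u - 2*v + 1); d F_1 = (4*u + 2*v) du + (2*u) dv
  For the y component: f_2(F) = u*(2*u + 2*v - 3); d F_2 = (2) du + (0) dv
  For the z component: f_3(F) = 6*u*(u + v - 1); d F_3 = (3) du + (0) dv
Combining and collecting du, dv coefficients:
  coeff of du: 2*u*(-12*u^2 - 18*u*v + 17*u - 6*v^2 + 14*v - 12)
  coeff of dv: u^2*(-12*u - 12*v + 6)
F^* omega = (2*u*(-12*u^2 - 18*u*v + 17*u - 6*v^2 + 14*v - 12)) du + (u^2*(-12*u - 12*v + 6)) dv.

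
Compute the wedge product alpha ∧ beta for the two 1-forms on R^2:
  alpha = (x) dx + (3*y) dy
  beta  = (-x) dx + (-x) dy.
alpha ∧ beta = (x*(-x + 3*y)) dx ∧ dy

Distribute the wedge, using dx_i ∧ dx_j = -dx_j ∧ dx_i and dx_i ∧ dx_i = 0. For each pair (i, j) with i < j, the coefficient of dx_i ∧ dx_j in alpha ∧ beta is (alpha_i * beta_j - alpha_j * beta_i). Collecting: alpha ∧ beta = (x*(-x + 3*y)) dx ∧ dy.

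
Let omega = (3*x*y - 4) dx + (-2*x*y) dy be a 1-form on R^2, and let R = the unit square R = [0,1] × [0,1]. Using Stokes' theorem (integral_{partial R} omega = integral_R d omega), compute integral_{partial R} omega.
integral_(partial R) omega = -5/2

Stokes: integral_partial_R omega = integral_R d omega with d omega = (∂Q/∂x - ∂P/∂y) dx ∧ dy.
  ∂Q/∂x = -2*y
  ∂P/∂y = 3*x
  integrand = ∂Q/∂x - ∂P/∂y = -3*x - 2*y.
Integrating over R: integral_0^1 integral_0^1 (-3*x - 2*y) dx dy = -5/2.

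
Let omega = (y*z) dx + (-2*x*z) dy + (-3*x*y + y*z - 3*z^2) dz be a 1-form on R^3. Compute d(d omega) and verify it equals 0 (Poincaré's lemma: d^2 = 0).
d(d omega) = 0

Step 1: d omega = sum_{i<j} (∂f_j/∂x_i - ∂f_i/∂x_j) dx_i ∧ dx_j:
  coeff of dx ∧ dy: -3*z
  coeff of dx ∧ dz: -4*y
  coeff of dy ∧ dz: -x + z
Step 2: Apply d again to each 2-form coefficient. The only possible 3-form in R^3 is dx ∧ dy ∧ dz, with coefficient
  ∂(coeff of dy∧dz)/∂x - ∂(coeff of dx∧dz)/∂y + ∂(coeff of dx∧dy)/∂z
  = ∂/∂x (-x + z) - ∂/∂y (-4*y) + ∂/∂z (-3*z).
Each of these terms simplifies to sums of mixed partials that cancel in pairs. The result is 0 (by equality of mixed partials for smooth functions — Schwarz / Clairaut).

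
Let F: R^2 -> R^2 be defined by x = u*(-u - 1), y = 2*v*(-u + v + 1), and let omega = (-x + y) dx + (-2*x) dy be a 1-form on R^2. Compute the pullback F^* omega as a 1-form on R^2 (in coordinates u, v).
F^* omega = (-2*u^3 - 3*u^2 - 4*u*v^2 - 6*u*v - u - 2*v^2 - 2*v) du + (4*u*(-u^2 + 2*u*v + 2*v + 1)) dv

Using F^*(f dg) = (f ∘ F) d(g ∘ F), substitute each coordinate x_i by F_i(u, v) in f_i, and replace dx_i by d F_i = (∂F_i/∂u) du + (∂F_i/∂v) dv.
  For the x component: f_1(F) = u^2 - 2*u*v + u + 2*v^2 + 2*v; d F_1 = (-2*u - 1) du + (0) dv
  For the y component: f_2(F) = 2*u*(u + 1); d F_2 = (-2*v) du + (-2*u + 4*v + 2) dv
Combining and collecting du, dv coefficients:
  coeff of du: -2*u^3 - 3*u^2 - 4*u*v^2 - 6*u*v - u - 2*v^2 - 2*v
  coeff of dv: 4*u*(-u^2 + 2*u*v + 2*v + 1)
F^* omega = (-2*u^3 - 3*u^2 - 4*u*v^2 - 6*u*v - u - 2*v^2 - 2*v) du + (4*u*(-u^2 + 2*u*v + 2*v + 1)) dv.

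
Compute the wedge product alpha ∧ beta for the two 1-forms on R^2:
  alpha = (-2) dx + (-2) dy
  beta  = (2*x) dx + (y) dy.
alpha ∧ beta = (4*x - 2*y) dx ∧ dy

Distribute the wedge, using dx_i ∧ dx_j = -dx_j ∧ dx_i and dx_i ∧ dx_i = 0. For each pair (i, j) with i < j, the coefficient of dx_i ∧ dx_j in alpha ∧ beta is (alpha_i * beta_j - alpha_j * beta_i). Collecting: alpha ∧ beta = (4*x - 2*y) dx ∧ dy.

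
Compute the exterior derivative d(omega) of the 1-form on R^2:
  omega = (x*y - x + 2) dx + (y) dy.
d(omega) = (-x) dx ∧ dy

For a 1-form omega = sum_i f_i dx_i, the exterior derivative is
  d(omega) = sum_{i < j} (∂f_j/∂x_i - ∂f_i/∂x_j) dx_i ∧ dx_j.
  coefficient of dx ∧ dy: ∂f_2/∂x - ∂f_1/∂y = ∂(y)/∂x - ∂(x*y - x + 2)/∂y = -x
Assembling: d(omega) = (-x) dx ∧ dy.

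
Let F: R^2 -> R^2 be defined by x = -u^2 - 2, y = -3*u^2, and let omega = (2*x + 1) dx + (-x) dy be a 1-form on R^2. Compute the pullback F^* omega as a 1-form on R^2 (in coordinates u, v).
F^* omega = (2*u*(-u^2 - 3)) du

Using F^*(f dg) = (f ∘ F) d(g ∘ F), substitute each coordinate x_i by F_i(u, v) in f_i, and replace dx_i by d F_i = (∂F_i/∂u) du + (∂F_i/∂v) dv.
  For the x component: f_1(F) = -2*u^2 - 3; d F_1 = (-2*u) du + (0) dv
  For the y component: f_2(F) = u^2 + 2; d F_2 = (-6*u) du + (0) dv
Combining and collecting du, dv coefficients:
  coeff of du: 2*u*(-u^2 - 3)
  coeff of dv: 0
F^* omega = (2*u*(-u^2 - 3)) du.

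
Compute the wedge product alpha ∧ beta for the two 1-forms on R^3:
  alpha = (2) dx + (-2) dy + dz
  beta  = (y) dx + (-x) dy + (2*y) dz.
alpha ∧ beta = (-2*x + 2*y) dx ∧ dy + (3*y) dx ∧ dz + (x - 4*y) dy ∧ dz

Distribute the wedge, using dx_i ∧ dx_j = -dx_j ∧ dx_i and dx_i ∧ dx_i = 0. For each pair (i, j) with i < j, the coefficient of dx_i ∧ dx_j in alpha ∧ beta is (alpha_i * beta_j - alpha_j * beta_i). Collecting: alpha ∧ beta = (-2*x + 2*y) dx ∧ dy + (3*y) dx ∧ dz + (x - 4*y) dy ∧ dz.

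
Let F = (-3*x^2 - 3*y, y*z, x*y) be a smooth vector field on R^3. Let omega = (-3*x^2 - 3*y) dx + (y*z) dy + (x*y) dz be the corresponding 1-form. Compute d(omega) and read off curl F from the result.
d(omega) = (x - y) dy ∧ dz + (-y) dz ∧ dx + (3) dx ∧ dy; curl F = (x - y, -y, 3)

d omega = sum_{i<j} (∂f_j/∂x_i - ∂f_i/∂x_j) dx_i ∧ dx_j. Under the identification (dy ∧ dz, dz ∧ dx, dx ∧ dy) ↔ (e_x, e_y, e_z), the coefficients are exactly the components of curl F. Compute:
  ∂R/∂y - ∂Q/∂z = (x) - (y) = x - y
  ∂P/∂z - ∂R/∂x = (0) - (y) = -y
  ∂Q/∂x - ∂P/∂y = (0) - (-3) = 3.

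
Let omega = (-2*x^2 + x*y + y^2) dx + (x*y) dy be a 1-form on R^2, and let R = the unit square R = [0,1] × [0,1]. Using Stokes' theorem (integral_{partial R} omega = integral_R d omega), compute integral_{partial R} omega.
integral_(partial R) omega = -1

Stokes: integral_partial_R omega = integral_R d omega with d omega = (∂Q/∂x - ∂P/∂y) dx ∧ dy.
  ∂Q/∂x = y
  ∂P/∂y = x + 2*y
  integrand = ∂Q/∂x - ∂P/∂y = -x - y.
Integrating over R: integral_0^1 integral_0^1 (-x - y) dx dy = -1.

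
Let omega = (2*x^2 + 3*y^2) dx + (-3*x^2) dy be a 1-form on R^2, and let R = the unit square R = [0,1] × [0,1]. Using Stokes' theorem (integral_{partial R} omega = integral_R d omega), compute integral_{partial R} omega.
integral_(partial R) omega = -6

Stokes: integral_partial_R omega = integral_R d omega with d omega = (∂Q/∂x - ∂P/∂y) dx ∧ dy.
  ∂Q/∂x = -6*x
  ∂P/∂y = 6*y
  integrand = ∂Q/∂x - ∂P/∂y = -6*x - 6*y.
Integrating over R: integral_0^1 integral_0^1 (-6*x - 6*y) dx dy = -6.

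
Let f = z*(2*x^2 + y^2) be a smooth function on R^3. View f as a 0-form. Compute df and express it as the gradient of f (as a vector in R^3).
df = (4*x*z) dx + (2*y*z) dy + (2*x^2 + y^2) dz; grad f = (4*x*z, 2*y*z, 2*x^2 + y^2)

For a 0-form f, d f = (∂f/∂x) dx + (∂f/∂y) dy + (∂f/∂z) dz. The components of the vector representation are exactly the entries of grad f in Cartesian coordinates:
  ∂f/∂x = 4*x*z
  ∂f/∂y = 2*y*z
  ∂f/∂z = 2*x^2 + y^2.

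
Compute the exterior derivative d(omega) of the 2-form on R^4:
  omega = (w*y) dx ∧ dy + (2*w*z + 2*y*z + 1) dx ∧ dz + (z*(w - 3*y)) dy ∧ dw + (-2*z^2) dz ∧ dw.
d(omega) = (y) dx ∧ dy ∧ dw + (-2*z) dx ∧ dy ∧ dz + (2*z) dx ∧ dz ∧ dw + (-w + 3*y) dy ∧ dz ∧ dw

For a 2-form omega = sum_{i<j} g_{ij} dx_i ∧ dx_j, the exterior derivative is
  d(omega) = sum_{i<j} d(g_{ij}) ∧ dx_i ∧ dx_j = sum_{i<j, k} (∂g_{ij}/∂x_k) dx_k ∧ dx_i ∧ dx_j.
Expand each term, using dx_k ∧ dx_i ∧ dx_j = sgn(permutation) dx_{(a)} ∧ dx_{(b)} ∧ dx_{(c)} with (a < b < c) sorted:
  d(w*y) includes (∂/∂w)(w*y) dw = (y) dw, which multiplied by dx ∧ dy gives (y) dx ∧ dy ∧ dw
  d(2*w*z + 2*y*z + 1) includes (∂/∂y)(2*w*z + 2*y*z + 1) dy = (2*z) dy, which multiplied by dx ∧ dz gives (-2*z) dx ∧ dy ∧ dz
  d(2*w*z + 2*y*z + 1) includes (∂/∂w)(2*w*z + 2*y*z + 1) dw = (2*z) dw, which multiplied by dx ∧ dz gives (2*z) dx ∧ dz ∧ dw
  d(z*(w - 3*y)) includes (∂/∂z)(z*(w - 3*y)) dz = (w - 3*y) dz, which multiplied by dy ∧ dw gives (-w + 3*y) dy ∧ dz ∧ dw
Collecting like 3-forms: d(omega) = (y) dx ∧ dy ∧ dw + (-2*z) dx ∧ dy ∧ dz + (2*z) dx ∧ dz ∧ dw + (-w + 3*y) dy ∧ dz ∧ dw.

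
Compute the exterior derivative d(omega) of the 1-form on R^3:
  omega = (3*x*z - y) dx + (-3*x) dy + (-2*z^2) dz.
d(omega) = (-2) dx ∧ dy + (-3*x) dx ∧ dz

For a 1-form omega = sum_i f_i dx_i, the exterior derivative is
  d(omega) = sum_{i < j} (∂f_j/∂x_i - ∂f_i/∂x_j) dx_i ∧ dx_j.
  coefficient of dx ∧ dy: ∂f_2/∂x - ∂f_1/∂y = ∂(-3*x)/∂x - ∂(3*x*z - y)/∂y = -2
  coefficient of dx ∧ dz: ∂f_3/∂x - ∂f_1/∂z = ∂(-2*z^2)/∂x - ∂(3*x*z - y)/∂z = -3*x
Assembling: d(omega) = (-2) dx ∧ dy + (-3*x) dx ∧ dz.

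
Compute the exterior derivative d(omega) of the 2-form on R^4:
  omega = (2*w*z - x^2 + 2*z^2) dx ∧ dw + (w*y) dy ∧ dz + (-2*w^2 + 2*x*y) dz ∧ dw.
d(omega) = (-2*w + 2*y - 4*z) dx ∧ dz ∧ dw + (2*x + y) dy ∧ dz ∧ dw

For a 2-form omega = sum_{i<j} g_{ij} dx_i ∧ dx_j, the exterior derivative is
  d(omega) = sum_{i<j} d(g_{ij}) ∧ dx_i ∧ dx_j = sum_{i<j, k} (∂g_{ij}/∂x_k) dx_k ∧ dx_i ∧ dx_j.
Expand each term, using dx_k ∧ dx_i ∧ dx_j = sgn(permutation) dx_{(a)} ∧ dx_{(b)} ∧ dx_{(c)} with (a < b < c) sorted:
  d(2*w*z - x^2 + 2*z^2) includes (∂/∂z)(2*w*z - x^2 + 2*z^2) dz = (2*w + 4*z) dz, which multiplied by dx ∧ dw gives (-2*w - 4*z) dx ∧ dz ∧ dw
  d(w*y) includes (∂/∂w)(w*y) dw = (y) dw, which multiplied by dy ∧ dz gives (y) dy ∧ dz ∧ dw
  d(-2*w^2 + 2*x*y) includes (∂/∂x)(-2*w^2 + 2*x*y) dx = (2*y) dx, which multiplied by dz ∧ dw gives (2*y) dx ∧ dz ∧ dw
  d(-2*w^2 + 2*x*y) includes (∂/∂y)(-2*w^2 + 2*x*y) dy = (2*x) dy, which multiplied by dz ∧ dw gives (2*x) dy ∧ dz ∧ dw
Collecting like 3-forms: d(omega) = (-2*w + 2*y - 4*z) dx ∧ dz ∧ dw + (2*x + y) dy ∧ dz ∧ dw.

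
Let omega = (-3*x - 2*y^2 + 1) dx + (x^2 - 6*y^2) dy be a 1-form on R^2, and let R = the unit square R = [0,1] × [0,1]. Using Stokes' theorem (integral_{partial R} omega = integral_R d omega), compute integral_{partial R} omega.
integral_(partial R) omega = 3

Stokes: integral_partial_R omega = integral_R d omega with d omega = (∂Q/∂x - ∂P/∂y) dx ∧ dy.
  ∂Q/∂x = 2*x
  ∂P/∂y = -4*y
  integrand = ∂Q/∂x - ∂P/∂y = 2*x + 4*y.
Integrating over R: integral_0^1 integral_0^1 (2*x + 4*y) dx dy = 3.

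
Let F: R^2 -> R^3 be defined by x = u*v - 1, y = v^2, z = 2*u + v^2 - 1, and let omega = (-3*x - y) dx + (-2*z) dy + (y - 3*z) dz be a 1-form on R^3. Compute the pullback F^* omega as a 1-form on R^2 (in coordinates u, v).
F^* omega = (-3*u*v^2 - 12*u - v^3 - 4*v^2 + 3*v + 6) du + (-3*u^2*v - u*v^2 - 20*u*v + 3*u - 8*v^3 + 10*v) dv

Using F^*(f dg) = (f ∘ F) d(g ∘ F), substitute each coordinate x_i by F_i(u, v) in f_i, and replace dx_i by d F_i = (∂F_i/∂u) du + (∂F_i/∂v) dv.
  For the x component: f_1(F) = -3*u*v - v^2 + 3; d F_1 = (v) du + (u) dv
  For the y component: f_2(F) = -4*u - 2*v^2 + 2; d F_2 = (0) du + (2*v) dv
  For the z component: f_3(F) = -6*u - 2*v^2 + 3; d F_3 = (2) du + (2*v) dv
Combining and collecting du, dv coefficients:
  coeff of du: -3*u*v^2 - 12*u - v^3 - 4*v^2 + 3*v + 6
  coeff of dv: -3*u^2*v - u*v^2 - 20*u*v + 3*u - 8*v^3 + 10*v
F^* omega = (-3*u*v^2 - 12*u - v^3 - 4*v^2 + 3*v + 6) du + (-3*u^2*v - u*v^2 - 20*u*v + 3*u - 8*v^3 + 10*v) dv.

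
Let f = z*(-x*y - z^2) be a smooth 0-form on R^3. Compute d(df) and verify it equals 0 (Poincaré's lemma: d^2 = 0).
d(df) = 0

Step 1: df = sum_i (∂f/∂x_i) dx_i = (-y*z) dx + (-x*z) dy + (-x*y - 3*z^2) dz.
Step 2: Apply d again. Using the 1-form formula, the coefficient of dx ∧ dy in d(df) is ∂^2 f/∂x ∂y - ∂^2 f/∂y ∂x = (-z) - (-z) = 0 (equality of mixed partials for smooth f).
Similarly for dx ∧ dz and dy ∧ dz — all coefficients vanish. So d(df) = 0.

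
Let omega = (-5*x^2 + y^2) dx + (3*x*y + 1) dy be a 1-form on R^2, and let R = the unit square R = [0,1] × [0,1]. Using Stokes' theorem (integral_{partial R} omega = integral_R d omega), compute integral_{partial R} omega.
integral_(partial R) omega = 1/2

Stokes: integral_partial_R omega = integral_R d omega with d omega = (∂Q/∂x - ∂P/∂y) dx ∧ dy.
  ∂Q/∂x = 3*y
  ∂P/∂y = 2*y
  integrand = ∂Q/∂x - ∂P/∂y = y.
Integrating over R: integral_0^1 integral_0^1 (y) dx dy = 1/2.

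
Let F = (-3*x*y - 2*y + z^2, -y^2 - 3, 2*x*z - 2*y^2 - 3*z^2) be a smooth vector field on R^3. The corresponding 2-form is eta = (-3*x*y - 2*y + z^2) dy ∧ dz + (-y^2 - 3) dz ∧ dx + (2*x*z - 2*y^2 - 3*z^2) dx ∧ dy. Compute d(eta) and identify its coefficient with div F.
d(eta) = (2*x - 5*y - 6*z) dx ∧ dy ∧ dz; div F = 2*x - 5*y - 6*z

For a 2-form in R^3 of the form above, applying d gives a 3-form with coefficient ∂P/∂x + ∂Q/∂y + ∂R/∂z:
  ∂P/∂x = -3*y
  ∂Q/∂y = -2*y
  ∂R/∂z = 2*x - 6*z
Sum = 2*x - 5*y - 6*z, which is exactly div F.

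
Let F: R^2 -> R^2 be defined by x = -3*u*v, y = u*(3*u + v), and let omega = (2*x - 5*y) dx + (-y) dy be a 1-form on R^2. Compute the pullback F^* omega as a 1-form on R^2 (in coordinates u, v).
F^* omega = (2*u*(-9*u^2 + 18*u*v + 16*v^2)) du + (u^2*(42*u + 32*v)) dv

Using F^*(f dg) = (f ∘ F) d(g ∘ F), substitute each coordinate x_i by F_i(u, v) in f_i, and replace dx_i by d F_i = (∂F_i/∂u) du + (∂F_i/∂v) dv.
  For the x component: f_1(F) = u*(-15*u - 11*v); d F_1 = (-3*v) du + (-3*u) dv
  For the y component: f_2(F) = u*(-3*u - v); d F_2 = (6*u + v) du + (u) dv
Combining and collecting du, dv coefficients:
  coeff of du: 2*u*(-9*u^2 + 18*u*v + 16*v^2)
  coeff of dv: u^2*(42*u + 32*v)
F^* omega = (2*u*(-9*u^2 + 18*u*v + 16*v^2)) du + (u^2*(42*u + 32*v)) dv.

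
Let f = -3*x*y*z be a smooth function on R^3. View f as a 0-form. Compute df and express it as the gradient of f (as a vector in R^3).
df = (-3*y*z) dx + (-3*x*z) dy + (-3*x*y) dz; grad f = (-3*y*z, -3*x*z, -3*x*y)

For a 0-form f, d f = (∂f/∂x) dx + (∂f/∂y) dy + (∂f/∂z) dz. The components of the vector representation are exactly the entries of grad f in Cartesian coordinates:
  ∂f/∂x = -3*y*z
  ∂f/∂y = -3*x*z
  ∂f/∂z = -3*x*y.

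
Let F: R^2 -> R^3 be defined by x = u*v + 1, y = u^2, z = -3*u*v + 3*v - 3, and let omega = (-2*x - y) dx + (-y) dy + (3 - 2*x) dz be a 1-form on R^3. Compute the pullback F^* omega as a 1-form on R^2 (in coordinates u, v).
F^* omega = (-2*u^3 - u^2*v + 4*u*v^2 - 5*v) du + (-u^3 + 4*u^2*v - 6*u*v - 5*u + 3) dv

Using F^*(f dg) = (f ∘ F) d(g ∘ F), substitute each coordinate x_i by F_i(u, v) in f_i, and replace dx_i by d F_i = (∂F_i/∂u) du + (∂F_i/∂v) dv.
  For the x component: f_1(F) = -u^2 - 2*u*v - 2; d F_1 = (v) du + (u) dv
  For the y component: f_2(F) = -u^2; d F_2 = (2*u) du + (0) dv
  For the z component: f_3(F) = -2*u*v + 1; d F_3 = (-3*v) du + (3 - 3*u) dv
Combining and collecting du, dv coefficients:
  coeff of du: -2*u^3 - u^2*v + 4*u*v^2 - 5*v
  coeff of dv: -u^3 + 4*u^2*v - 6*u*v - 5*u + 3
F^* omega = (-2*u^3 - u^2*v + 4*u*v^2 - 5*v) du + (-u^3 + 4*u^2*v - 6*u*v - 5*u + 3) dv.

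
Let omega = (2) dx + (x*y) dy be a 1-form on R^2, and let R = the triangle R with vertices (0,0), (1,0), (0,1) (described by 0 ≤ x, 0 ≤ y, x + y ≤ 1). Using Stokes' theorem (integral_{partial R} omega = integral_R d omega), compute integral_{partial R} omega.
integral_(partial R) omega = 1/6

Stokes: integral_partial_R omega = integral_R d omega with d omega = (∂Q/∂x - ∂P/∂y) dx ∧ dy.
  ∂Q/∂x = y
  ∂P/∂y = 0
  integrand = ∂Q/∂x - ∂P/∂y = y.
Integrating over R: integral_0^1 integral_0^{1-x} (y) dy dx = 1/6.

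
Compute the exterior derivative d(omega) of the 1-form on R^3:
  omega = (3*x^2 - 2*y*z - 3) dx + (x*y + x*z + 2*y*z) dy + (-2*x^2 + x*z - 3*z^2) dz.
d(omega) = (y + 3*z) dx ∧ dy + (-4*x + 2*y + z) dx ∧ dz + (-x - 2*y) dy ∧ dz

For a 1-form omega = sum_i f_i dx_i, the exterior derivative is
  d(omega) = sum_{i < j} (∂f_j/∂x_i - ∂f_i/∂x_j) dx_i ∧ dx_j.
  coefficient of dx ∧ dy: ∂f_2/∂x - ∂f_1/∂y = ∂(x*y + x*z + 2*y*z)/∂x - ∂(3*x^2 - 2*y*z - 3)/∂y = y + 3*z
  coefficient of dx ∧ dz: ∂f_3/∂x - ∂f_1/∂z = ∂(-2*x^2 + x*z - 3*z^2)/∂x - ∂(3*x^2 - 2*y*z - 3)/∂z = -4*x + 2*y + z
  coefficient of dy ∧ dz: ∂f_3/∂y - ∂f_2/∂z = ∂(-2*x^2 + x*z - 3*z^2)/∂y - ∂(x*y + x*z + 2*y*z)/∂z = -x - 2*y
Assembling: d(omega) = (y + 3*z) dx ∧ dy + (-4*x + 2*y + z) dx ∧ dz + (-x - 2*y) dy ∧ dz.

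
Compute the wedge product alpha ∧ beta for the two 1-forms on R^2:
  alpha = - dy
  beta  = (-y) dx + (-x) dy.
alpha ∧ beta = (-y) dx ∧ dy

Distribute the wedge, using dx_i ∧ dx_j = -dx_j ∧ dx_i and dx_i ∧ dx_i = 0. For each pair (i, j) with i < j, the coefficient of dx_i ∧ dx_j in alpha ∧ beta is (alpha_i * beta_j - alpha_j * beta_i). Collecting: alpha ∧ beta = (-y) dx ∧ dy.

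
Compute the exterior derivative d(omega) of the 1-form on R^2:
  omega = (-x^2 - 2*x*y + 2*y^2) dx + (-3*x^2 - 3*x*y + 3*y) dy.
d(omega) = (-4*x - 7*y) dx ∧ dy

For a 1-form omega = sum_i f_i dx_i, the exterior derivative is
  d(omega) = sum_{i < j} (∂f_j/∂x_i - ∂f_i/∂x_j) dx_i ∧ dx_j.
  coefficient of dx ∧ dy: ∂f_2/∂x - ∂f_1/∂y = ∂(-3*x^2 - 3*x*y + 3*y)/∂x - ∂(-x^2 - 2*x*y + 2*y^2)/∂y = -4*x - 7*y
Assembling: d(omega) = (-4*x - 7*y) dx ∧ dy.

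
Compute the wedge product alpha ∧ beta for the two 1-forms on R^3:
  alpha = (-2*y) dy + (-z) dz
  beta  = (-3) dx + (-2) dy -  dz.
alpha ∧ beta = (-6*y) dx ∧ dy + (2*y - 2*z) dy ∧ dz + (-3*z) dx ∧ dz

Distribute the wedge, using dx_i ∧ dx_j = -dx_j ∧ dx_i and dx_i ∧ dx_i = 0. For each pair (i, j) with i < j, the coefficient of dx_i ∧ dx_j in alpha ∧ beta is (alpha_i * beta_j - alpha_j * beta_i). Collecting: alpha ∧ beta = (-6*y) dx ∧ dy + (2*y - 2*z) dy ∧ dz + (-3*z) dx ∧ dz.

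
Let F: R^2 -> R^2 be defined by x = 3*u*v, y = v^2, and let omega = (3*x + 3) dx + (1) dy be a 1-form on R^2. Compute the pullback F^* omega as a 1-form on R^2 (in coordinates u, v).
F^* omega = (9*v*(3*u*v + 1)) du + (27*u^2*v + 9*u + 2*v) dv

Using F^*(f dg) = (f ∘ F) d(g ∘ F), substitute each coordinate x_i by F_i(u, v) in f_i, and replace dx_i by d F_i = (∂F_i/∂u) du + (∂F_i/∂v) dv.
  For the x component: f_1(F) = 9*u*v + 3; d F_1 = (3*v) du + (3*u) dv
  For the y component: f_2(F) = 1; d F_2 = (0) du + (2*v) dv
Combining and collecting du, dv coefficients:
  coeff of du: 9*v*(3*u*v + 1)
  coeff of dv: 27*u^2*v + 9*u + 2*v
F^* omega = (9*v*(3*u*v + 1)) du + (27*u^2*v + 9*u + 2*v) dv.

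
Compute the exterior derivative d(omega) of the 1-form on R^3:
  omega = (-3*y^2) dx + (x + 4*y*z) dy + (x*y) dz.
d(omega) = (6*y + 1) dx ∧ dy + (y) dx ∧ dz + (x - 4*y) dy ∧ dz

For a 1-form omega = sum_i f_i dx_i, the exterior derivative is
  d(omega) = sum_{i < j} (∂f_j/∂x_i - ∂f_i/∂x_j) dx_i ∧ dx_j.
  coefficient of dx ∧ dy: ∂f_2/∂x - ∂f_1/∂y = ∂(x + 4*y*z)/∂x - ∂(-3*y^2)/∂y = 6*y + 1
  coefficient of dx ∧ dz: ∂f_3/∂x - ∂f_1/∂z = ∂(x*y)/∂x - ∂(-3*y^2)/∂z = y
  coefficient of dy ∧ dz: ∂f_3/∂y - ∂f_2/∂z = ∂(x*y)/∂y - ∂(x + 4*y*z)/∂z = x - 4*y
Assembling: d(omega) = (6*y + 1) dx ∧ dy + (y) dx ∧ dz + (x - 4*y) dy ∧ dz.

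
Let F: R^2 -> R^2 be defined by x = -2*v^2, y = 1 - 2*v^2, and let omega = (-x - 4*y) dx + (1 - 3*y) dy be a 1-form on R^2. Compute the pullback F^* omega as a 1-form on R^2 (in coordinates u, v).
F^* omega = (-64*v^3 + 24*v) dv

Using F^*(f dg) = (f ∘ F) d(g ∘ F), substitute each coordinate x_i by F_i(u, v) in f_i, and replace dx_i by d F_i = (∂F_i/∂u) du + (∂F_i/∂v) dv.
  For the x component: f_1(F) = 10*v^2 - 4; d F_1 = (0) du + (-4*v) dv
  For the y component: f_2(F) = 6*v^2 - 2; d F_2 = (0) du + (-4*v) dv
Combining and collecting du, dv coefficients:
  coeff of du: 0
  coeff of dv: -64*v^3 + 24*v
F^* omega = (-64*v^3 + 24*v) dv.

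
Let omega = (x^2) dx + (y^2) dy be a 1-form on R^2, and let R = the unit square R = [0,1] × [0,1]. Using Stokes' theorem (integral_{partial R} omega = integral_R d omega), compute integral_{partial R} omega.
integral_(partial R) omega = 0

Stokes: integral_partial_R omega = integral_R d omega with d omega = (∂Q/∂x - ∂P/∂y) dx ∧ dy.
  ∂Q/∂x = 0
  ∂P/∂y = 0
  integrand = ∂Q/∂x - ∂P/∂y = 0.
Integrating over R: integral_0^1 integral_0^1 (0) dx dy = 0.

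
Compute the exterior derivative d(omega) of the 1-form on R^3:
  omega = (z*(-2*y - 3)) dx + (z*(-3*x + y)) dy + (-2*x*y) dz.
d(omega) = (-z) dx ∧ dy + (3) dx ∧ dz + (x - y) dy ∧ dz

For a 1-form omega = sum_i f_i dx_i, the exterior derivative is
  d(omega) = sum_{i < j} (∂f_j/∂x_i - ∂f_i/∂x_j) dx_i ∧ dx_j.
  coefficient of dx ∧ dy: ∂f_2/∂x - ∂f_1/∂y = ∂(z*(-3*x + y))/∂x - ∂(z*(-2*y - 3))/∂y = -z
  coefficient of dx ∧ dz: ∂f_3/∂x - ∂f_1/∂z = ∂(-2*x*y)/∂x - ∂(z*(-2*y - 3))/∂z = 3
  coefficient of dy ∧ dz: ∂f_3/∂y - ∂f_2/∂z = ∂(-2*x*y)/∂y - ∂(z*(-3*x + y))/∂z = x - y
Assembling: d(omega) = (-z) dx ∧ dy + (3) dx ∧ dz + (x - y) dy ∧ dz.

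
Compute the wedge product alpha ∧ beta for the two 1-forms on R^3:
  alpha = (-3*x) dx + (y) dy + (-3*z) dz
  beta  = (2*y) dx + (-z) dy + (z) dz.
alpha ∧ beta = (3*x*z - 2*y^2) dx ∧ dy + (3*z*(-x + 2*y)) dx ∧ dz + (z*(y - 3*z)) dy ∧ dz

Distribute the wedge, using dx_i ∧ dx_j = -dx_j ∧ dx_i and dx_i ∧ dx_i = 0. For each pair (i, j) with i < j, the coefficient of dx_i ∧ dx_j in alpha ∧ beta is (alpha_i * beta_j - alpha_j * beta_i). Collecting: alpha ∧ beta = (3*x*z - 2*y^2) dx ∧ dy + (3*z*(-x + 2*y)) dx ∧ dz + (z*(y - 3*z)) dy ∧ dz.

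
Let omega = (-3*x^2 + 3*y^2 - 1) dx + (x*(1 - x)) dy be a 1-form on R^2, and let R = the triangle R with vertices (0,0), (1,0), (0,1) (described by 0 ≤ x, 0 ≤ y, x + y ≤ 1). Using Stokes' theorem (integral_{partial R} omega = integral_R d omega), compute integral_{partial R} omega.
integral_(partial R) omega = -5/6

Stokes: integral_partial_R omega = integral_R d omega with d omega = (∂Q/∂x - ∂P/∂y) dx ∧ dy.
  ∂Q/∂x = 1 - 2*x
  ∂P/∂y = 6*y
  integrand = ∂Q/∂x - ∂P/∂y = -2*x - 6*y + 1.
Integrating over R: integral_0^1 integral_0^{1-x} (-2*x - 6*y + 1) dy dx = -5/6.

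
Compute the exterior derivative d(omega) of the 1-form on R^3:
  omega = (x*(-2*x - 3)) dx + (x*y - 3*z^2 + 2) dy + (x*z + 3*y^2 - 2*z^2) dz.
d(omega) = (y) dx ∧ dy + (z) dx ∧ dz + (6*y + 6*z) dy ∧ dz

For a 1-form omega = sum_i f_i dx_i, the exterior derivative is
  d(omega) = sum_{i < j} (∂f_j/∂x_i - ∂f_i/∂x_j) dx_i ∧ dx_j.
  coefficient of dx ∧ dy: ∂f_2/∂x - ∂f_1/∂y = ∂(x*y - 3*z^2 + 2)/∂x - ∂(x*(-2*x - 3))/∂y = y
  coefficient of dx ∧ dz: ∂f_3/∂x - ∂f_1/∂z = ∂(x*z + 3*y^2 - 2*z^2)/∂x - ∂(x*(-2*x - 3))/∂z = z
  coefficient of dy ∧ dz: ∂f_3/∂y - ∂f_2/∂z = ∂(x*z + 3*y^2 - 2*z^2)/∂y - ∂(x*y - 3*z^2 + 2)/∂z = 6*y + 6*z
Assembling: d(omega) = (y) dx ∧ dy + (z) dx ∧ dz + (6*y + 6*z) dy ∧ dz.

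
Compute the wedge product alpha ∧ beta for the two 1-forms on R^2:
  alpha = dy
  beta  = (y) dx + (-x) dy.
alpha ∧ beta = (-y) dx ∧ dy

Distribute the wedge, using dx_i ∧ dx_j = -dx_j ∧ dx_i and dx_i ∧ dx_i = 0. For each pair (i, j) with i < j, the coefficient of dx_i ∧ dx_j in alpha ∧ beta is (alpha_i * beta_j - alpha_j * beta_i). Collecting: alpha ∧ beta = (-y) dx ∧ dy.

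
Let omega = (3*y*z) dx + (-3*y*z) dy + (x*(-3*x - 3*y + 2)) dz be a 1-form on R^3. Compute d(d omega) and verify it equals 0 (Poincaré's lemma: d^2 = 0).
d(d omega) = 0

Step 1: d omega = sum_{i<j} (∂f_j/∂x_i - ∂f_i/∂x_j) dx_i ∧ dx_j:
  coeff of dx ∧ dy: -3*z
  coeff of dx ∧ dz: -6*x - 6*y + 2
  coeff of dy ∧ dz: -3*x + 3*y
Step 2: Apply d again to each 2-form coefficient. The only possible 3-form in R^3 is dx ∧ dy ∧ dz, with coefficient
  ∂(coeff of dy∧dz)/∂x - ∂(coeff of dx∧dz)/∂y + ∂(coeff of dx∧dy)/∂z
  = ∂/∂x (-3*x + 3*y) - ∂/∂y (-6*x - 6*y + 2) + ∂/∂z (-3*z).
Each of these terms simplifies to sums of mixed partials that cancel in pairs. The result is 0 (by equality of mixed partials for smooth functions — Schwarz / Clairaut).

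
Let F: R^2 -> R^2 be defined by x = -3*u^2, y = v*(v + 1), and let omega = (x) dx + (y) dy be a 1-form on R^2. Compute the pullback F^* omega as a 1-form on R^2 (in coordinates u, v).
F^* omega = (18*u^3) du + (v*(2*v^2 + 3*v + 1)) dv

Using F^*(f dg) = (f ∘ F) d(g ∘ F), substitute each coordinate x_i by F_i(u, v) in f_i, and replace dx_i by d F_i = (∂F_i/∂u) du + (∂F_i/∂v) dv.
  For the x component: f_1(F) = -3*u^2; d F_1 = (-6*u) du + (0) dv
  For the y component: f_2(F) = v*(v + 1); d F_2 = (0) du + (2*v + 1) dv
Combining and collecting du, dv coefficients:
  coeff of du: 18*u^3
  coeff of dv: v*(2*v^2 + 3*v + 1)
F^* omega = (18*u^3) du + (v*(2*v^2 + 3*v + 1)) dv.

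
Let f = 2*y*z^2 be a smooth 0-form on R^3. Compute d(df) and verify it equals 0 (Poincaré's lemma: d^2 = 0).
d(df) = 0

Step 1: df = sum_i (∂f/∂x_i) dx_i = (0) dx + (2*z^2) dy + (4*y*z) dz.
Step 2: Apply d again. Using the 1-form formula, the coefficient of dx ∧ dy in d(df) is ∂^2 f/∂x ∂y - ∂^2 f/∂y ∂x = (0) - (0) = 0 (equality of mixed partials for smooth f).
Similarly for dx ∧ dz and dy ∧ dz — all coefficients vanish. So d(df) = 0.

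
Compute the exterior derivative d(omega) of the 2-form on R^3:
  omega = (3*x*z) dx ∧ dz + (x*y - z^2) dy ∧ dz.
d(omega) = (y) dx ∧ dy ∧ dz

For a 2-form omega = sum_{i<j} g_{ij} dx_i ∧ dx_j, the exterior derivative is
  d(omega) = sum_{i<j} d(g_{ij}) ∧ dx_i ∧ dx_j = sum_{i<j, k} (∂g_{ij}/∂x_k) dx_k ∧ dx_i ∧ dx_j.
Expand each term, using dx_k ∧ dx_i ∧ dx_j = sgn(permutation) dx_{(a)} ∧ dx_{(b)} ∧ dx_{(c)} with (a < b < c) sorted:
  d(x*y - z^2) includes (∂/∂x)(x*y - z^2) dx = (y) dx, which multiplied by dy ∧ dz gives (y) dx ∧ dy ∧ dz
Collecting like 3-forms: d(omega) = (y) dx ∧ dy ∧ dz.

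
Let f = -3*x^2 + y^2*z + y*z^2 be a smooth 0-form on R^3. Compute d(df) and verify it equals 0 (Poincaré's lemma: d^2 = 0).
d(df) = 0

Step 1: df = sum_i (∂f/∂x_i) dx_i = (-6*x) dx + (z*(2*y + z)) dy + (y*(y + 2*z)) dz.
Step 2: Apply d again. Using the 1-form formula, the coefficient of dx ∧ dy in d(df) is ∂^2 f/∂x ∂y - ∂^2 f/∂y ∂x = (0) - (0) = 0 (equality of mixed partials for smooth f).
Similarly for dx ∧ dz and dy ∧ dz — all coefficients vanish. So d(df) = 0.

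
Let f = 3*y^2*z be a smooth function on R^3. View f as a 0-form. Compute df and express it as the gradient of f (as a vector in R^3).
df = (0) dx + (6*y*z) dy + (3*y^2) dz; grad f = (0, 6*y*z, 3*y^2)

For a 0-form f, d f = (∂f/∂x) dx + (∂f/∂y) dy + (∂f/∂z) dz. The components of the vector representation are exactly the entries of grad f in Cartesian coordinates:
  ∂f/∂x = 0
  ∂f/∂y = 6*y*z
  ∂f/∂z = 3*y^2.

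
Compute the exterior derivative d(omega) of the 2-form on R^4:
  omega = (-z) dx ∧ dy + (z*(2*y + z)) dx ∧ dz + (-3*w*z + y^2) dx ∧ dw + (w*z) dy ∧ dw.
d(omega) = (-2*z - 1) dx ∧ dy ∧ dz + (-2*y) dx ∧ dy ∧ dw + (3*w) dx ∧ dz ∧ dw + (-w) dy ∧ dz ∧ dw

For a 2-form omega = sum_{i<j} g_{ij} dx_i ∧ dx_j, the exterior derivative is
  d(omega) = sum_{i<j} d(g_{ij}) ∧ dx_i ∧ dx_j = sum_{i<j, k} (∂g_{ij}/∂x_k) dx_k ∧ dx_i ∧ dx_j.
Expand each term, using dx_k ∧ dx_i ∧ dx_j = sgn(permutation) dx_{(a)} ∧ dx_{(b)} ∧ dx_{(c)} with (a < b < c) sorted:
  d(-z) includes (∂/∂z)(-z) dz = (-1) dz, which multiplied by dx ∧ dy gives (-1) dx ∧ dy ∧ dz
  d(z*(2*y + z)) includes (∂/∂y)(z*(2*y + z)) dy = (2*z) dy, which multiplied by dx ∧ dz gives (-2*z) dx ∧ dy ∧ dz
  d(-3*w*z + y^2) includes (∂/∂y)(-3*w*z + y^2) dy = (2*y) dy, which multiplied by dx ∧ dw gives (-2*y) dx ∧ dy ∧ dw
  d(-3*w*z + y^2) includes (∂/∂z)(-3*w*z + y^2) dz = (-3*w) dz, which multiplied by dx ∧ dw gives (3*w) dx ∧ dz ∧ dw
  d(w*z) includes (∂/∂z)(w*z) dz = (w) dz, which multiplied by dy ∧ dw gives (-w) dy ∧ dz ∧ dw
Collecting like 3-forms: d(omega) = (-2*z - 1) dx ∧ dy ∧ dz + (-2*y) dx ∧ dy ∧ dw + (3*w) dx ∧ dz ∧ dw + (-w) dy ∧ dz ∧ dw.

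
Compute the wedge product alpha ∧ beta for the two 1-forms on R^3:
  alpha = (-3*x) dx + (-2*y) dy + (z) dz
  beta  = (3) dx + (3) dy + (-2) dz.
alpha ∧ beta = (-9*x + 6*y) dx ∧ dy + (6*x - 3*z) dx ∧ dz + (4*y - 3*z) dy ∧ dz

Distribute the wedge, using dx_i ∧ dx_j = -dx_j ∧ dx_i and dx_i ∧ dx_i = 0. For each pair (i, j) with i < j, the coefficient of dx_i ∧ dx_j in alpha ∧ beta is (alpha_i * beta_j - alpha_j * beta_i). Collecting: alpha ∧ beta = (-9*x + 6*y) dx ∧ dy + (6*x - 3*z) dx ∧ dz + (4*y - 3*z) dy ∧ dz.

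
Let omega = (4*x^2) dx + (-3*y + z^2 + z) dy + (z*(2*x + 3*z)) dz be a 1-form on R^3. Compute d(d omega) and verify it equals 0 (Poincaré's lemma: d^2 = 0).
d(d omega) = 0

Step 1: d omega = sum_{i<j} (∂f_j/∂x_i - ∂f_i/∂x_j) dx_i ∧ dx_j:
  coeff of dx ∧ dy: 0
  coeff of dx ∧ dz: 2*z
  coeff of dy ∧ dz: -2*z - 1
Step 2: Apply d again to each 2-form coefficient. The only possible 3-form in R^3 is dx ∧ dy ∧ dz, with coefficient
  ∂(coeff of dy∧dz)/∂x - ∂(coeff of dx∧dz)/∂y + ∂(coeff of dx∧dy)/∂z
  = ∂/∂x (-2*z - 1) - ∂/∂y (2*z) + ∂/∂z (0).
Each of these terms simplifies to sums of mixed partials that cancel in pairs. The result is 0 (by equality of mixed partials for smooth functions — Schwarz / Clairaut).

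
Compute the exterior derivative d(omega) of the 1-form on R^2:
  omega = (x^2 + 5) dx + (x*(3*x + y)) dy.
d(omega) = (6*x + y) dx ∧ dy

For a 1-form omega = sum_i f_i dx_i, the exterior derivative is
  d(omega) = sum_{i < j} (∂f_j/∂x_i - ∂f_i/∂x_j) dx_i ∧ dx_j.
  coefficient of dx ∧ dy: ∂f_2/∂x - ∂f_1/∂y = ∂(x*(3*x + y))/∂x - ∂(x^2 + 5)/∂y = 6*x + y
Assembling: d(omega) = (6*x + y) dx ∧ dy.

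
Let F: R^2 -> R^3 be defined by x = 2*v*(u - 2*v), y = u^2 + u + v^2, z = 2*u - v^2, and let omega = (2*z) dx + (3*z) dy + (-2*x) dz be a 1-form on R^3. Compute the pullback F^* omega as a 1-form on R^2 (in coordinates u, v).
F^* omega = (12*u^2 - 6*u*v^2 + 6*u - 4*v^3 + 13*v^2) du + (8*u^2 + 4*u*v^2 - 20*u*v - 6*v^3) dv

Using F^*(f dg) = (f ∘ F) d(g ∘ F), substitute each coordinate x_i by F_i(u, v) in f_i, and replace dx_i by d F_i = (∂F_i/∂u) du + (∂F_i/∂v) dv.
  For the x component: f_1(F) = 4*u - 2*v^2; d F_1 = (2*v) du + (2*u - 8*v) dv
  For the y component: f_2(F) = 6*u - 3*v^2; d F_2 = (2*u + 1) du + (2*v) dv
  For the z component: f_3(F) = 4*v*(-u + 2*v); d F_3 = (2) du + (-2*v) dv
Combining and collecting du, dv coefficients:
  coeff of du: 12*u^2 - 6*u*v^2 + 6*u - 4*v^3 + 13*v^2
  coeff of dv: 8*u^2 + 4*u*v^2 - 20*u*v - 6*v^3
F^* omega = (12*u^2 - 6*u*v^2 + 6*u - 4*v^3 + 13*v^2) du + (8*u^2 + 4*u*v^2 - 20*u*v - 6*v^3) dv.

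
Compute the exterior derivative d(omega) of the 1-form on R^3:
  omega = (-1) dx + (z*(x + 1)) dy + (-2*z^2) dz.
d(omega) = (z) dx ∧ dy + (-x - 1) dy ∧ dz

For a 1-form omega = sum_i f_i dx_i, the exterior derivative is
  d(omega) = sum_{i < j} (∂f_j/∂x_i - ∂f_i/∂x_j) dx_i ∧ dx_j.
  coefficient of dx ∧ dy: ∂f_2/∂x - ∂f_1/∂y = ∂(z*(x + 1))/∂x - ∂(-1)/∂y = z
  coefficient of dy ∧ dz: ∂f_3/∂y - ∂f_2/∂z = ∂(-2*z^2)/∂y - ∂(z*(x + 1))/∂z = -x - 1
Assembling: d(omega) = (z) dx ∧ dy + (-x - 1) dy ∧ dz.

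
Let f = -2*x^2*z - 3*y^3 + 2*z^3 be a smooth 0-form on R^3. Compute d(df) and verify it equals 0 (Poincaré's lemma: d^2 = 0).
d(df) = 0

Step 1: df = sum_i (∂f/∂x_i) dx_i = (-4*x*z) dx + (-9*y^2) dy + (-2*x^2 + 6*z^2) dz.
Step 2: Apply d again. Using the 1-form formula, the coefficient of dx ∧ dy in d(df) is ∂^2 f/∂x ∂y - ∂^2 f/∂y ∂x = (0) - (0) = 0 (equality of mixed partials for smooth f).
Similarly for dx ∧ dz and dy ∧ dz — all coefficients vanish. So d(df) = 0.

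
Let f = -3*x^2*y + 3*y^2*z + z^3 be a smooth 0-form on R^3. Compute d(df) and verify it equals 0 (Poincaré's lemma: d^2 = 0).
d(df) = 0

Step 1: df = sum_i (∂f/∂x_i) dx_i = (-6*x*y) dx + (-3*x^2 + 6*y*z) dy + (3*y^2 + 3*z^2) dz.
Step 2: Apply d again. Using the 1-form formula, the coefficient of dx ∧ dy in d(df) is ∂^2 f/∂x ∂y - ∂^2 f/∂y ∂x = (-6*x) - (-6*x) = 0 (equality of mixed partials for smooth f).
Similarly for dx ∧ dz and dy ∧ dz — all coefficients vanish. So d(df) = 0.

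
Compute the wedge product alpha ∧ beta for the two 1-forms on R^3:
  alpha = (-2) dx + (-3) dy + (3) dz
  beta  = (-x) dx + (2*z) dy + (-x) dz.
alpha ∧ beta = (-3*x - 4*z) dx ∧ dy + (5*x) dx ∧ dz + (3*x - 6*z) dy ∧ dz

Distribute the wedge, using dx_i ∧ dx_j = -dx_j ∧ dx_i and dx_i ∧ dx_i = 0. For each pair (i, j) with i < j, the coefficient of dx_i ∧ dx_j in alpha ∧ beta is (alpha_i * beta_j - alpha_j * beta_i). Collecting: alpha ∧ beta = (-3*x - 4*z) dx ∧ dy + (5*x) dx ∧ dz + (3*x - 6*z) dy ∧ dz.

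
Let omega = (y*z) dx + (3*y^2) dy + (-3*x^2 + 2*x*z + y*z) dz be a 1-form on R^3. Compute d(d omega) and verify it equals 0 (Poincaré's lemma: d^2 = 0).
d(d omega) = 0

Step 1: d omega = sum_{i<j} (∂f_j/∂x_i - ∂f_i/∂x_j) dx_i ∧ dx_j:
  coeff of dx ∧ dy: -z
  coeff of dx ∧ dz: -6*x - y + 2*z
  coeff of dy ∧ dz: z
Step 2: Apply d again to each 2-form coefficient. The only possible 3-form in R^3 is dx ∧ dy ∧ dz, with coefficient
  ∂(coeff of dy∧dz)/∂x - ∂(coeff of dx∧dz)/∂y + ∂(coeff of dx∧dy)/∂z
  = ∂/∂x (z) - ∂/∂y (-6*x - y + 2*z) + ∂/∂z (-z).
Each of these terms simplifies to sums of mixed partials that cancel in pairs. The result is 0 (by equality of mixed partials for smooth functions — Schwarz / Clairaut).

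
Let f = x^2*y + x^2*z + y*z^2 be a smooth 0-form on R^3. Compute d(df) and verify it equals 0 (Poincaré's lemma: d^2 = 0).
d(df) = 0

Step 1: df = sum_i (∂f/∂x_i) dx_i = (2*x*(y + z)) dx + (x^2 + z^2) dy + (x^2 + 2*y*z) dz.
Step 2: Apply d again. Using the 1-form formula, the coefficient of dx ∧ dy in d(df) is ∂^2 f/∂x ∂y - ∂^2 f/∂y ∂x = (2*x) - (2*x) = 0 (equality of mixed partials for smooth f).
Similarly for dx ∧ dz and dy ∧ dz — all coefficients vanish. So d(df) = 0.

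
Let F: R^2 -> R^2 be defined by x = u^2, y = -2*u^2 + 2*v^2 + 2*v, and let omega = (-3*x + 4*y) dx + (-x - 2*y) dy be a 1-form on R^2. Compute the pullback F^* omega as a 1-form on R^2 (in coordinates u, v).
F^* omega = (2*u*(-17*u^2 + 16*v^2 + 16*v)) du + (12*u^2*v + 6*u^2 - 16*v^3 - 24*v^2 - 8*v) dv

Using F^*(f dg) = (f ∘ F) d(g ∘ F), substitute each coordinate x_i by F_i(u, v) in f_i, and replace dx_i by d F_i = (∂F_i/∂u) du + (∂F_i/∂v) dv.
  For the x component: f_1(F) = -11*u^2 + 8*v^2 + 8*v; d F_1 = (2*u) du + (0) dv
  For the y component: f_2(F) = 3*u^2 - 4*v^2 - 4*v; d F_2 = (-4*u) du + (4*v + 2) dv
Combining and collecting du, dv coefficients:
  coeff of du: 2*u*(-17*u^2 + 16*v^2 + 16*v)
  coeff of dv: 12*u^2*v + 6*u^2 - 16*v^3 - 24*v^2 - 8*v
F^* omega = (2*u*(-17*u^2 + 16*v^2 + 16*v)) du + (12*u^2*v + 6*u^2 - 16*v^3 - 24*v^2 - 8*v) dv.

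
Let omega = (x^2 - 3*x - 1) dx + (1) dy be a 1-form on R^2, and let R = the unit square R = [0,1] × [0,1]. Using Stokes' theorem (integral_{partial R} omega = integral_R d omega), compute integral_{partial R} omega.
integral_(partial R) omega = 0

Stokes: integral_partial_R omega = integral_R d omega with d omega = (∂Q/∂x - ∂P/∂y) dx ∧ dy.
  ∂Q/∂x = 0
  ∂P/∂y = 0
  integrand = ∂Q/∂x - ∂P/∂y = 0.
Integrating over R: integral_0^1 integral_0^1 (0) dx dy = 0.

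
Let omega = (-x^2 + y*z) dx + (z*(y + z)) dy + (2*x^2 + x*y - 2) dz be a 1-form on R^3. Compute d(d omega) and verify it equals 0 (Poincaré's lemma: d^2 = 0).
d(d omega) = 0

Step 1: d omega = sum_{i<j} (∂f_j/∂x_i - ∂f_i/∂x_j) dx_i ∧ dx_j:
  coeff of dx ∧ dy: -z
  coeff of dx ∧ dz: 4*x
  coeff of dy ∧ dz: x - y - 2*z
Step 2: Apply d again to each 2-form coefficient. The only possible 3-form in R^3 is dx ∧ dy ∧ dz, with coefficient
  ∂(coeff of dy∧dz)/∂x - ∂(coeff of dx∧dz)/∂y + ∂(coeff of dx∧dy)/∂z
  = ∂/∂x (x - y - 2*z) - ∂/∂y (4*x) + ∂/∂z (-z).
Each of these terms simplifies to sums of mixed partials that cancel in pairs. The result is 0 (by equality of mixed partials for smooth functions — Schwarz / Clairaut).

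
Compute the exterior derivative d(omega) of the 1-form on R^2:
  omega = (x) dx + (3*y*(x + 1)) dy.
d(omega) = (3*y) dx ∧ dy

For a 1-form omega = sum_i f_i dx_i, the exterior derivative is
  d(omega) = sum_{i < j} (∂f_j/∂x_i - ∂f_i/∂x_j) dx_i ∧ dx_j.
  coefficient of dx ∧ dy: ∂f_2/∂x - ∂f_1/∂y = ∂(3*y*(x + 1))/∂x - ∂(x)/∂y = 3*y
Assembling: d(omega) = (3*y) dx ∧ dy.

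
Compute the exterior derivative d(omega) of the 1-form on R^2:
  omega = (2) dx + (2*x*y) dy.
d(omega) = (2*y) dx ∧ dy

For a 1-form omega = sum_i f_i dx_i, the exterior derivative is
  d(omega) = sum_{i < j} (∂f_j/∂x_i - ∂f_i/∂x_j) dx_i ∧ dx_j.
  coefficient of dx ∧ dy: ∂f_2/∂x - ∂f_1/∂y = ∂(2*x*y)/∂x - ∂(2)/∂y = 2*y
Assembling: d(omega) = (2*y) dx ∧ dy.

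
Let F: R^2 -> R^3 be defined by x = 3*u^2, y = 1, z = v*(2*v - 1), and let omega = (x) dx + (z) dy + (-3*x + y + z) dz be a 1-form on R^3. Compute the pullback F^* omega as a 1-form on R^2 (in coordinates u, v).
F^* omega = (18*u^3) du + (-36*u^2*v + 9*u^2 + 8*v^3 - 6*v^2 + 5*v - 1) dv

Using F^*(f dg) = (f ∘ F) d(g ∘ F), substitute each coordinate x_i by F_i(u, v) in f_i, and replace dx_i by d F_i = (∂F_i/∂u) du + (∂F_i/∂v) dv.
  For the x component: f_1(F) = 3*u^2; d F_1 = (6*u) du + (0) dv
  For the y component: f_2(F) = v*(2*v - 1); d F_2 = (0) du + (0) dv
  For the z component: f_3(F) = -9*u^2 + 2*v^2 - v + 1; d F_3 = (0) du + (4*v - 1) dv
Combining and collecting du, dv coefficients:
  coeff of du: 18*u^3
  coeff of dv: -36*u^2*v + 9*u^2 + 8*v^3 - 6*v^2 + 5*v - 1
F^* omega = (18*u^3) du + (-36*u^2*v + 9*u^2 + 8*v^3 - 6*v^2 + 5*v - 1) dv.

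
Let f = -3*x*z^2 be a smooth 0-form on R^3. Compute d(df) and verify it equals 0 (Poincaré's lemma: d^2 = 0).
d(df) = 0

Step 1: df = sum_i (∂f/∂x_i) dx_i = (-3*z^2) dx + (0) dy + (-6*x*z) dz.
Step 2: Apply d again. Using the 1-form formula, the coefficient of dx ∧ dy in d(df) is ∂^2 f/∂x ∂y - ∂^2 f/∂y ∂x = (0) - (0) = 0 (equality of mixed partials for smooth f).
Similarly for dx ∧ dz and dy ∧ dz — all coefficients vanish. So d(df) = 0.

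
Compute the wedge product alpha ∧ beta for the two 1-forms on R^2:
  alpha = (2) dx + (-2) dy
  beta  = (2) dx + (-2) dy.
alpha ∧ beta = 0

Distribute the wedge, using dx_i ∧ dx_j = -dx_j ∧ dx_i and dx_i ∧ dx_i = 0. For each pair (i, j) with i < j, the coefficient of dx_i ∧ dx_j in alpha ∧ beta is (alpha_i * beta_j - alpha_j * beta_i). Collecting: alpha ∧ beta = 0.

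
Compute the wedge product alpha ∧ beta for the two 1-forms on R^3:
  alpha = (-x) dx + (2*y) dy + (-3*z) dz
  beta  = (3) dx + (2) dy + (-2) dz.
alpha ∧ beta = (-2*x - 6*y) dx ∧ dy + (2*x + 9*z) dx ∧ dz + (-4*y + 6*z) dy ∧ dz

Distribute the wedge, using dx_i ∧ dx_j = -dx_j ∧ dx_i and dx_i ∧ dx_i = 0. For each pair (i, j) with i < j, the coefficient of dx_i ∧ dx_j in alpha ∧ beta is (alpha_i * beta_j - alpha_j * beta_i). Collecting: alpha ∧ beta = (-2*x - 6*y) dx ∧ dy + (2*x + 9*z) dx ∧ dz + (-4*y + 6*z) dy ∧ dz.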